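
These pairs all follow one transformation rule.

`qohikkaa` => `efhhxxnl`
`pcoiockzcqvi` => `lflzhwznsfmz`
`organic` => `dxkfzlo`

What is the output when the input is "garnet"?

The rule is to move the first 2 characters to the end (rotate left by 2), then shift every letter 3 places backward in the alphabet (wrapping around).
Working it through for "garnet": intermediate "rnetga", final "okbqdx".

okbqdx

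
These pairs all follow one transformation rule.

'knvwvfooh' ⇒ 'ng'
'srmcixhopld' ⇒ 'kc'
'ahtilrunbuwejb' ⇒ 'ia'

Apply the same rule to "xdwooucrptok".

nj

The rule is to shift every letter 1 place backward in the alphabet (wrapping around), then keep only the last 2 characters.
Starting from "xdwooucrptok": after the first operation, "wcvnntbqosnj"; after the second, "nj".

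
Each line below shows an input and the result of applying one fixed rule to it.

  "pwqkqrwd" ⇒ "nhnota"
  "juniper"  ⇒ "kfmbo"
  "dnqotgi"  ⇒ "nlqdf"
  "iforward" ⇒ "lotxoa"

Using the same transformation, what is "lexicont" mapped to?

ufzlkq

Rule — shift every letter 3 places backward in the alphabet (wrapping around), then delete the first 2 characters.
Applying that to "lexicont" gives "ufzlkq".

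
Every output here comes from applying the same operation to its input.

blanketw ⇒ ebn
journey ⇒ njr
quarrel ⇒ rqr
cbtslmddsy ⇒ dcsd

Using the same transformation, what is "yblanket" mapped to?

kya

Each output is the input with this applied: move the last 3 characters to the front (rotate right by 3), then keep one character in every 3, starting at position 1 (positions 1st, 4th, 7th, ...).
Applying both steps to "yblanket": "ketyblan", then "kya".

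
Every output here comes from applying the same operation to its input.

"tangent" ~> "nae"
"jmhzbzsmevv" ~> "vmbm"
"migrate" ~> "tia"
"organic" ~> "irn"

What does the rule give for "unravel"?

env

The pattern: move the last 2 characters to the front (rotate right by 2), then keep one character in every 3, starting at position 1 (positions 1st, 4th, 7th, ...).
"unravel" → "elunrav" → "env".
(Check on "jmhzbzsmevv": → "vvjmhzbzsme" → "vmbm" ✓)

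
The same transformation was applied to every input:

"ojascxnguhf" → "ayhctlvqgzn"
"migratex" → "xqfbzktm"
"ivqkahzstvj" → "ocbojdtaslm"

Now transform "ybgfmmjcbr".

The rule is to shift every letter 7 places backward in the alphabet (wrapping around), then move the last 2 characters to the front (rotate right by 2).
Doing the same to "ybgfmmjcbr": "ukruzyffcv".

ukruzyffcv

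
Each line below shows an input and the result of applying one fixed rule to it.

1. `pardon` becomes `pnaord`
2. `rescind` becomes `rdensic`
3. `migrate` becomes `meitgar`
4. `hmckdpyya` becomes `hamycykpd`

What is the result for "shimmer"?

Rule — take characters alternately from the front and the back (1st, last, 2nd, 2nd-last, ...).
On "shimmer" that produces "srheimm".

srheimm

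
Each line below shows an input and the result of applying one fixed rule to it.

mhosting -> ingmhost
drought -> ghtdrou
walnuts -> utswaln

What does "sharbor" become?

borshar

Each output is the input with this applied: move the last 3 characters to the front (rotate right by 3).
"sharbor" → "borshar".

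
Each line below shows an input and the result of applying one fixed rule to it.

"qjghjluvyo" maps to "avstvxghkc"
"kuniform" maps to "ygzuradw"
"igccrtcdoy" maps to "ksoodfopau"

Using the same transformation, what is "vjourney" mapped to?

Each output is the input with this applied: swap the first and last characters, then shift every letter 12 places forward in the alphabet (wrapping around).
Working it through for "vjourney": intermediate "yjournev", final "kvagdzqh".

kvagdzqh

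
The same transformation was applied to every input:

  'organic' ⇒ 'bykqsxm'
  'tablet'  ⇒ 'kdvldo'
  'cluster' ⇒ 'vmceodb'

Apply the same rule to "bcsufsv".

In each case the input is transformed by: swap each adjacent pair of characters (1↔2, 3↔4, ...), then shift every letter 10 places forward in the alphabet (wrapping around).
On "bcsufsv": the first step gives "cbussfv", and the second then gives "mleccpf".
(Check on "cluster": → "lcsuetr" → "vmceodb" ✓)

mleccpf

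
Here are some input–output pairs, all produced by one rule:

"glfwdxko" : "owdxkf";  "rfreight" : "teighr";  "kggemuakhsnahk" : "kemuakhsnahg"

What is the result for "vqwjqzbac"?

Each output is the input with this applied: delete the first 2 characters, then swap the first and last characters.
On "vqwjqzbac": the first step gives "wjqzbac", and the second then gives "cjqzbaw".

cjqzbaw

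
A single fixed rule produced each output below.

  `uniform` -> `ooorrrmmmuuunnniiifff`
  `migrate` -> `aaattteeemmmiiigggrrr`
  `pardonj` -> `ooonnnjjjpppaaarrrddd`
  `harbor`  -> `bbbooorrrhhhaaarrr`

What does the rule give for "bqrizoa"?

Looking at the pairs, the operation is to move the last 3 characters to the front (rotate right by 3), then repeat every character 3 times.
"bqrizoa" → "zzzoooaaabbbqqqrrriii".
(Check on "uniform": → "ormunif" → "ooorrrmmmuuunnniiifff" ✓)

zzzoooaaabbbqqqrrriii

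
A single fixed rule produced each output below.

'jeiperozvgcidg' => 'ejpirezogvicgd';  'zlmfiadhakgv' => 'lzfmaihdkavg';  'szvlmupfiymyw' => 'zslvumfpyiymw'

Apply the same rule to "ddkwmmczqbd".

Rule — swap each adjacent pair of characters (1↔2, 3↔4, ...).
Doing the same to "ddkwmmczqbd": "ddwkmmzcbqd".

ddwkmmzcbqd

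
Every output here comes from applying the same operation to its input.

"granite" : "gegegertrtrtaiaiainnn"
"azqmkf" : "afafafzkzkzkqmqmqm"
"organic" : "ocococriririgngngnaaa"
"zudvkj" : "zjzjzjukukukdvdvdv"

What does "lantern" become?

lnlnlnarararnenenettt

The transformation: repeat every character 3 times, then take characters alternately from the front and the back (1st, last, 2nd, 2nd-last, ...).
Working it through for "lantern": intermediate "lllaaannnttteeerrrnnn", final "lnlnlnarararnenenettt".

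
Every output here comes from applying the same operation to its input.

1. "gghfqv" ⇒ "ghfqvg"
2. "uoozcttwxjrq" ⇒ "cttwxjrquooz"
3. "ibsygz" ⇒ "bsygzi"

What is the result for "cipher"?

ipherc

Rule — move the last 2 characters to the front (rotate right by 2), then swap the front and back halves of the string.
"cipher" → "erciph" → "ipherc".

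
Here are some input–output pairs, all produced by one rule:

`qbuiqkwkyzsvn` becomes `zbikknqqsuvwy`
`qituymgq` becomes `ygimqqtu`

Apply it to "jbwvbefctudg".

What's happening: sort the characters into alphabetical order, then move the last character to the front.
Starting from "jbwvbefctudg": after the first operation, "bbcdefgjtuvw"; after the second, "wbbcdefgjtuv".

wbbcdefgjtuv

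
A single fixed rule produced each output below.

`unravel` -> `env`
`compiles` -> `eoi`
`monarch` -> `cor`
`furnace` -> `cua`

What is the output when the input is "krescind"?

nrc

Looking at the pairs, the operation is to move the last 2 characters to the front (rotate right by 2), then keep one character in every 3, starting at position 1 (positions 1st, 4th, 7th, ...).
For "krescind", step one produces "ndkresci"; step two turns that into "nrc".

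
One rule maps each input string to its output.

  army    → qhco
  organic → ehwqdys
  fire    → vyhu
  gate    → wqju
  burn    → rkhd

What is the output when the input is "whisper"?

mxyifuh

The pattern: shift every letter 10 places backward in the alphabet (wrapping around).
"whisper" → "mxyifuh".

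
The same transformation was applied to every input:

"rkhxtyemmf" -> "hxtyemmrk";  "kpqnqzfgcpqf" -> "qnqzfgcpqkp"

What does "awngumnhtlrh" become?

ngumnhtlraw

Rule — delete the last character, then move the first 2 characters to the end (rotate left by 2).
On "awngumnhtlrh": the first step gives "awngumnhtlr", and the second then gives "ngumnhtlraw".
(Check on "kpqnqzfgcpqf": → "kpqnqzfgcpq" → "qnqzfgcpqkp" ✓)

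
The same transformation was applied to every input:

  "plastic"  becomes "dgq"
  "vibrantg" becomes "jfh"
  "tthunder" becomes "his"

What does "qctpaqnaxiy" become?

Rule — keep one character in every 3, starting at position 1 (positions 1st, 4th, 7th, ...), then shift every letter 12 places backward in the alphabet (wrapping around).
Working it through for "qctpaqnaxiy": intermediate "qpni", final "edbw".

edbw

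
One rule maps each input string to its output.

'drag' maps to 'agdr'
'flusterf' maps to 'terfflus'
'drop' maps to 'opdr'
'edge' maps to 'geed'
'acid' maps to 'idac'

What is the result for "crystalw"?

In each case the input is transformed by: swap the front and back halves of the string.
Doing the same to "crystalw": "talwcrys".

talwcrys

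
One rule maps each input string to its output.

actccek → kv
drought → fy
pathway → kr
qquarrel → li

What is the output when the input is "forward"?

ii

Each output is the input with this applied: shift every letter 9 places backward in the alphabet (wrapping around), then keep one character in every 3, starting at position 3 (positions 3rd, 6th, 9th, ...).
"forward" → "wfinriu" → "ii".
(Check on "qquarrel": → "hhlriivc" → "li" ✓)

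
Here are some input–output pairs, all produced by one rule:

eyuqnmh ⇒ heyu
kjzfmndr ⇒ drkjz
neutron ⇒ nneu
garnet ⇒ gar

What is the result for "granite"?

egra

The transformation: move the first 3 characters to the end (rotate left by 3), then delete the first 3 characters.
Starting from "granite": after the first operation, "nitegra"; after the second, "egra".
(Check on "garnet": → "netgar" → "gar" ✓)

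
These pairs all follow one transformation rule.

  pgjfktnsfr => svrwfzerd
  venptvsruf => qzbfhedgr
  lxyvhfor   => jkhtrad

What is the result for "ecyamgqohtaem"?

Each output is the input with this applied: shift every letter 12 places forward in the alphabet (wrapping around), then delete the first character.
For "ecyamgqohtaem", step one produces "qokmyscatfmqy"; step two turns that into "okmyscatfmqy".

okmyscatfmqy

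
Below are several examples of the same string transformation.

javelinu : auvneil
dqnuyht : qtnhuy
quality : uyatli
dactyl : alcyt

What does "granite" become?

The rule is to delete the first character, then take characters alternately from the front and the back (1st, last, 2nd, 2nd-last, ...).
For "granite", step one produces "ranite"; step two turns that into "reatni".
(Check on "dactyl": → "actyl" → "alcyt" ✓)

reatni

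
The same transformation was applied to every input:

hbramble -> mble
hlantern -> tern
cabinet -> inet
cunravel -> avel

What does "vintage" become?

tage

The rule is to keep only the last 4 characters.
So "vintage" becomes "tage".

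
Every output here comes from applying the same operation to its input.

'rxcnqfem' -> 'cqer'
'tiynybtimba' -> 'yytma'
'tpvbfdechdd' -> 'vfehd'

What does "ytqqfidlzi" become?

qfdzy

Each output is the input with this applied: move the first character to the end, then keep every other character starting from the second (positions 2nd, 4th, 6th, ...).
"ytqqfidlzi" → "tqqfidlziy" → "qfdzy".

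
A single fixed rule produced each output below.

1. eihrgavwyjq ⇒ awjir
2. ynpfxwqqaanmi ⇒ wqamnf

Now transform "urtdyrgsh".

Each output is the input with this applied: keep every other character starting from the second (positions 2nd, 4th, 6th, ...), then move the first 2 characters to the end (rotate left by 2).
"urtdyrgsh" → "rdrs" → "rsrd".

rsrd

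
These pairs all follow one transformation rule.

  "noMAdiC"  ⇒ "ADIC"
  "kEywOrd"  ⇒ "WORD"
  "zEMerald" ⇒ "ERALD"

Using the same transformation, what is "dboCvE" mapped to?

The transformation: delete the first 3 characters, then convert every letter to uppercase.
On "dboCvE": the first step gives "CvE", and the second then gives "CVE".

CVE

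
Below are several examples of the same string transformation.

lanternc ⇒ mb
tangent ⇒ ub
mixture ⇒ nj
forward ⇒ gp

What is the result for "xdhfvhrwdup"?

ye

The transformation: shift every letter 1 place forward in the alphabet (wrapping around), then keep only the first 2 characters.
Working it through for "xdhfvhrwdup": intermediate "yeigwisxevq", final "ye".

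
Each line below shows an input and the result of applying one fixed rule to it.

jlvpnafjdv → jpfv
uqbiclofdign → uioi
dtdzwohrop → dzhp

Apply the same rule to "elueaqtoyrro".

eetr

In each case the input is transformed by: keep one character in every 3, starting at position 1 (positions 1st, 4th, 7th, ...).
Doing the same to "elueaqtoyrro": "eetr".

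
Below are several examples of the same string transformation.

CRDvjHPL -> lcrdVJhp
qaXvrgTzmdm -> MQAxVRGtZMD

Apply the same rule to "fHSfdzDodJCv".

VFhsFDZdODjc

Rule — move the last character to the front, then flip the case of every letter.
For "fHSfdzDodJCv", step one produces "vfHSfdzDodJC"; step two turns that into "VFhsFDZdODjc".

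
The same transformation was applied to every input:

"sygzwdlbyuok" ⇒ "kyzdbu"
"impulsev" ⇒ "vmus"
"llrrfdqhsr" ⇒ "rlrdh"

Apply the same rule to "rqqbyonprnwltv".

What's happening: move the last character to the front, then keep every other character starting from the first (positions 1st, 3rd, 5th, ...).
On "rqqbyonprnwltv": the first step gives "vrqqbyonprnwlt", and the second then gives "vqbopnl".

vqbopnl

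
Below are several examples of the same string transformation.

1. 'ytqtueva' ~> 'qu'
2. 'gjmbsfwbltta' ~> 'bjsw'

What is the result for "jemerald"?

Each output is the input with this applied: sort the characters into alphabetical order, then keep one character in every 3, starting at position 3 (positions 3rd, 6th, 9th, ...).
Applying that to "jemerald" gives "el".

el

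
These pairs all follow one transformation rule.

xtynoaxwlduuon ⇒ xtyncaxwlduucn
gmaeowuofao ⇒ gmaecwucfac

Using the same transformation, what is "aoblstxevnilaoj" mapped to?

acblstxevnilacj

In each case the input is transformed by: replace every "o" with "c".
"aoblstxevnilaoj" → "acblstxevnilacj".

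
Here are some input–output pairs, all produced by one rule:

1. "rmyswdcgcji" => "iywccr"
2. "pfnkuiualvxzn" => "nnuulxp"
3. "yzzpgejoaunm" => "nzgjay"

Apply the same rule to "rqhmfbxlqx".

qhfxr

Looking at the pairs, the operation is to keep every other character starting from the first (positions 1st, 3rd, 5th, ...), then swap the first and last characters.
On "rqhmfbxlqx": the first step gives "rhfxq", and the second then gives "qhfxr".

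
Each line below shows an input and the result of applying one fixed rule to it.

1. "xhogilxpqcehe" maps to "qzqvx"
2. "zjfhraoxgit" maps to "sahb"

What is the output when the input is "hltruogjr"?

akz

The rule is to keep one character in every 3, starting at position 1 (positions 1st, 4th, 7th, ...), then shift every letter 7 places backward in the alphabet (wrapping around).
Working it through for "hltruogjr": intermediate "hrg", final "akz".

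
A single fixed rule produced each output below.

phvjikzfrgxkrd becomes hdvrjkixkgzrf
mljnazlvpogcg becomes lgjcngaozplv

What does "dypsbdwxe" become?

Looking at the pairs, the operation is to delete the first character, then take characters alternately from the front and the back (1st, last, 2nd, 2nd-last, ...).
"dypsbdwxe" → "ypsbdwxe" → "yepxswbd".

yepxswbd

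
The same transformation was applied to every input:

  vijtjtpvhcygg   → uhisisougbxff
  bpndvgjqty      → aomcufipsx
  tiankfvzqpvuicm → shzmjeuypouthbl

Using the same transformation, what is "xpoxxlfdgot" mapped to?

Rule — shift every letter 1 place backward in the alphabet (wrapping around).
Doing the same to "xpoxxlfdgot": "wonwwkecfns".

wonwwkecfns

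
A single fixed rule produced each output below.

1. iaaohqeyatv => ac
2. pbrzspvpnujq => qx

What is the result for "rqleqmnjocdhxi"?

Each output is the input with this applied: shift every letter 7 places forward in the alphabet (wrapping around), then keep only the last 2 characters.
On "rqleqmnjocdhxi": the first step gives "yxslxtuqvjkoep", and the second then gives "ep".

ep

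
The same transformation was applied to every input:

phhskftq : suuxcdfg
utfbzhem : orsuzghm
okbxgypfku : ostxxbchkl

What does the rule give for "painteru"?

nrvacegh

Each output is the input with this applied: sort the characters into alphabetical order, then shift every letter 13 places forward in the alphabet (wrapping around) — i.e. ROT13.
"painteru" → "aeinprtu" → "nrvacegh".
(Check on "okbxgypfku": → "bfgkkopuxy" → "ostxxbchkl" ✓)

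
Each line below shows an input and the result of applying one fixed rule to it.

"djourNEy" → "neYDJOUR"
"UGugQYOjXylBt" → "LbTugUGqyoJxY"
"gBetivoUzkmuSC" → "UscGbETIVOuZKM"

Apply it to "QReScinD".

INdqrEsC

The transformation: flip the case of every letter, then move the last 3 characters to the front (rotate right by 3).
"QReScinD" → "qrEsCINd" → "INdqrEsC".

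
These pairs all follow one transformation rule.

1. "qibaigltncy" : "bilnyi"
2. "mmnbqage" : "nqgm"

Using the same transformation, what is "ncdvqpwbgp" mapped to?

What's happening: move the first 2 characters to the end (rotate left by 2), then keep every other character starting from the first (positions 1st, 3rd, 5th, ...).
For "ncdvqpwbgp" the result is "dqwgn".

dqwgn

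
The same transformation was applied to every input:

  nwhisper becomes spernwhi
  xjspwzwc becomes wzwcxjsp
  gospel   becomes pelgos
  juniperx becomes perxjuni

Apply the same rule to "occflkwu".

lkwuoccf

The transformation: swap the front and back halves of the string.
Doing the same to "occflkwu": "lkwuoccf".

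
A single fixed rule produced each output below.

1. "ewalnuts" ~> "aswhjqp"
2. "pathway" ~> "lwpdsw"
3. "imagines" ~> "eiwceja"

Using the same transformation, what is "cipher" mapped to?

yelda

The transformation: delete the last character, then shift every letter 4 places backward in the alphabet (wrapping around).
"cipher" → "yelda".
(Check on "ewalnuts": → "ewalnut" → "aswhjqp" ✓)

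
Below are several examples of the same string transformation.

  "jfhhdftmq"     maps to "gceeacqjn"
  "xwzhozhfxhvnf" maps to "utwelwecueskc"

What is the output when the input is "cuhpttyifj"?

The pattern: shift every letter 3 places backward in the alphabet (wrapping around).
For "cuhpttyifj" the result is "zremqqvfcg".

zremqqvfcg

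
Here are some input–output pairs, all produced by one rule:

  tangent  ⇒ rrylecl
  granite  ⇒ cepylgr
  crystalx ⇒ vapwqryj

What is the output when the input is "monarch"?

fkmlypa

What's happening: shift every letter 2 places backward in the alphabet (wrapping around), then move the last character to the front.
For "monarch" the result is "fkmlypa".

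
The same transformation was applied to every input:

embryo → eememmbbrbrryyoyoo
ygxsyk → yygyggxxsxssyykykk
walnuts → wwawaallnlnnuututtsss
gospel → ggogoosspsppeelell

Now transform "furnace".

ffufuurrnrnnaacacceee

The transformation: repeat every character 3 times, then swap each adjacent pair of characters (1↔2, 3↔4, ...).
Applying both steps to "furnace": "fffuuurrrnnnaaaccceee", then "ffufuurrnrnnaacacceee".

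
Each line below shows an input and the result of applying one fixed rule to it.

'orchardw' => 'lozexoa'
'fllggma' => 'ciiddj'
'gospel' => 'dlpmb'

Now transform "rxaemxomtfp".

The pattern: delete the last character, then shift every letter 3 places backward in the alphabet (wrapping around).
Applying both steps to "rxaemxomtfp": "rxaemxomtf", then "ouxbjuljqc".

ouxbjuljqc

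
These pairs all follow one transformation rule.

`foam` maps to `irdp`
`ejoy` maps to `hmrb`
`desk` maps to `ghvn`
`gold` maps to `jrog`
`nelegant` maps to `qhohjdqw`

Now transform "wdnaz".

zgqdc

Looking at the pairs, the operation is to shift every letter 3 places forward in the alphabet (wrapping around).
So "wdnaz" becomes "zgqdc".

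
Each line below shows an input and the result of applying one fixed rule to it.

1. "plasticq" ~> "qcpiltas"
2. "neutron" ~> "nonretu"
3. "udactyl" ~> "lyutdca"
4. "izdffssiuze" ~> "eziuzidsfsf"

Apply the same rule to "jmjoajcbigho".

In each case the input is transformed by: move the last character to the front, then take characters alternately from the front and the back (1st, last, 2nd, 2nd-last, ...).
On "jmjoajcbigho": the first step gives "ojmjoajcbigh", and the second then gives "ohjgmijbocaj".

ohjgmijbocaj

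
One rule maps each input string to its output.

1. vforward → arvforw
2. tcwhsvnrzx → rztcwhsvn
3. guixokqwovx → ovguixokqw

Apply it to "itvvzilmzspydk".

yditvvzilmzsp

Each output is the input with this applied: delete the last character, then move the last 2 characters to the front (rotate right by 2).
On "itvvzilmzspydk": the first step gives "itvvzilmzspyd", and the second then gives "yditvvzilmzsp".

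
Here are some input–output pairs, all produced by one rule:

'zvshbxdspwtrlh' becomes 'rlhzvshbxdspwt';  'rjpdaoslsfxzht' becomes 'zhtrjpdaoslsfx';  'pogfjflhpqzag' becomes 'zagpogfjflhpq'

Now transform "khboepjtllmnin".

ninkhboepjtllm

Looking at the pairs, the operation is to move the last 3 characters to the front (rotate right by 3).
On "khboepjtllmnin" that produces "ninkhboepjtllm".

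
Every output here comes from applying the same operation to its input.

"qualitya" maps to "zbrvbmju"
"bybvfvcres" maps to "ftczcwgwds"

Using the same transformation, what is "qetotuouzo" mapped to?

aprfupuvpv

The transformation: shift every letter 1 place forward in the alphabet (wrapping around), then move the last 2 characters to the front (rotate right by 2).
"qetotuouzo" → "rfupuvpvap" → "aprfupuvpv".
(Check on "bybvfvcres": → "czcwgwdsft" → "ftczcwgwds" ✓)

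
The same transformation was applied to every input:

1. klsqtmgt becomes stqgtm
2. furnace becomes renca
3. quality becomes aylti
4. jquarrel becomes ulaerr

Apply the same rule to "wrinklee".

Each output is the input with this applied: delete the first 2 characters, then take characters alternately from the front and the back (1st, last, 2nd, 2nd-last, ...).
Starting from "wrinklee": after the first operation, "inklee"; after the second, "ienekl".

ienekl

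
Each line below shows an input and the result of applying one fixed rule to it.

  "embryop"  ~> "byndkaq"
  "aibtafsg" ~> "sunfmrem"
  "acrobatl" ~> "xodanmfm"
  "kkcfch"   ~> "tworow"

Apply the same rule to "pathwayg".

In each case the input is transformed by: swap the first and last characters, then shift every letter 12 places forward in the alphabet (wrapping around).
On "pathwayg" that produces "smftimkb".

smftimkb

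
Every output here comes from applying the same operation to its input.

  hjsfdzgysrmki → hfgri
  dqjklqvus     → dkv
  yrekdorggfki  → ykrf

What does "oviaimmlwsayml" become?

oamsm

The transformation: keep one character in every 3, starting at position 1 (positions 1st, 4th, 7th, ...).
For "oviaimmlwsayml" the result is "oamsm".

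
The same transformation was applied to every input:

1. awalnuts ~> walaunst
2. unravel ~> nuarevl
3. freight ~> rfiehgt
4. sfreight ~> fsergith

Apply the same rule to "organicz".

The pattern: swap each adjacent pair of characters (1↔2, 3↔4, ...).
For "organicz" the result is "roaginzc".

roaginzc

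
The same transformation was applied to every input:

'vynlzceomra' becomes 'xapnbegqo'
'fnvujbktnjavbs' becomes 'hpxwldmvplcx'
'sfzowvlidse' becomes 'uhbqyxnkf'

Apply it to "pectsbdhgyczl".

Each output is the input with this applied: delete the last 2 characters, then shift every letter 2 places forward in the alphabet (wrapping around).
On "pectsbdhgyczl": the first step gives "pectsbdhgyc", and the second then gives "rgevudfjiae".

rgevudfjiae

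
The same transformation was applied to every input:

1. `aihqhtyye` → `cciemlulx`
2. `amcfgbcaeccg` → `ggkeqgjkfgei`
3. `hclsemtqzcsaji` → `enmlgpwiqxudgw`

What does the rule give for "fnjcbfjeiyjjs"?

nnwjrngfjnimc

Rule — shift every letter 4 places forward in the alphabet (wrapping around), then move the last 3 characters to the front (rotate right by 3).
On "fnjcbfjeiyjjs" that produces "nnwjrngfjnimc".
(Check on "amcfgbcaeccg": → "eqgjkfgeiggk" → "ggkeqgjkfgei" ✓)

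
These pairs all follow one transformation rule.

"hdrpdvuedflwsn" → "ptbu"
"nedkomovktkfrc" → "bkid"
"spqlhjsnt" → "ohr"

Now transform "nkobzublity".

Rule — shift every letter 2 places backward in the alphabet (wrapping around), then keep one character in every 3, starting at position 3 (positions 3rd, 6th, 9th, ...).
Starting from "nkobzublity": after the first operation, "limzxszjgrw"; after the second, "msg".
(Check on "nedkomovktkfrc": → "lcbimkmtiridpa" → "bkid" ✓)

msg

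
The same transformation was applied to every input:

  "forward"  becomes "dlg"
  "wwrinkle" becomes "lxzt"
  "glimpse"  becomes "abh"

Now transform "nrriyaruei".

gxpjx

The pattern: keep every other character starting from the second (positions 2nd, 4th, 6th, ...), then shift every letter 11 places backward in the alphabet (wrapping around).
Starting from "nrriyaruei": after the first operation, "riaui"; after the second, "gxpjx".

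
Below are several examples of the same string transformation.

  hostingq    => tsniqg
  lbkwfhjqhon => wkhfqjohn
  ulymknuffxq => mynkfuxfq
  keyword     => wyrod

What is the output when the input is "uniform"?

firom

Looking at the pairs, the operation is to swap each adjacent pair of characters (1↔2, 3↔4, ...), then delete the first 2 characters.
For "uniform", step one produces "nufirom"; step two turns that into "firom".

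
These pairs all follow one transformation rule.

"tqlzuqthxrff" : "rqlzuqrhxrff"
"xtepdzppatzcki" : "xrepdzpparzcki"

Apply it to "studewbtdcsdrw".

In each case the input is transformed by: replace every "t" with "r".
Doing the same to "studewbtdcsdrw": "srudewbrdcsdrw".

srudewbrdcsdrw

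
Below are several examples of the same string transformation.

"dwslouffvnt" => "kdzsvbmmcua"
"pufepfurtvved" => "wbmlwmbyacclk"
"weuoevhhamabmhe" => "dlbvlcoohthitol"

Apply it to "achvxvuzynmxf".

The rule is to shift every letter 7 places forward in the alphabet (wrapping around).
So "achvxvuzynmxf" becomes "hjocecbgfutem".

hjocecbgfutem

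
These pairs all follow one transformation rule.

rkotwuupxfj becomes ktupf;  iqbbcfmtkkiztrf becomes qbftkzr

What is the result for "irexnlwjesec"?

rxljsc

Rule — keep every other character starting from the second (positions 2nd, 4th, 6th, ...).
On "irexnlwjesec" that produces "rxljsc".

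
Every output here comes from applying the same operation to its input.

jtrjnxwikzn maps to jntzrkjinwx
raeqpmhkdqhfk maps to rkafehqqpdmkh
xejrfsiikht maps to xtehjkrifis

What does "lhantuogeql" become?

llhqaengtou

Rule — take characters alternately from the front and the back (1st, last, 2nd, 2nd-last, ...).
So "lhantuogeql" becomes "llhqaengtou".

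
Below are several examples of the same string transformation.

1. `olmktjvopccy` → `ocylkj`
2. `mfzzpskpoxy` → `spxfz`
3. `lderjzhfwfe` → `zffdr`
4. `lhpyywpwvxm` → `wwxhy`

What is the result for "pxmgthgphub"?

The transformation: keep every other character starting from the second (positions 2nd, 4th, 6th, ...), then move the last 3 characters to the front (rotate right by 3).
So "pxmgthgphub" becomes "hpuxg".

hpuxg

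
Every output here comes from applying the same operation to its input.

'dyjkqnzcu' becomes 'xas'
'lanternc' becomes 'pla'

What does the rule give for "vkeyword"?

The transformation: shift every letter 2 places backward in the alphabet (wrapping around), then keep only the last 3 characters.
On "vkeyword": the first step gives "ticwumpb", and the second then gives "mpb".

mpb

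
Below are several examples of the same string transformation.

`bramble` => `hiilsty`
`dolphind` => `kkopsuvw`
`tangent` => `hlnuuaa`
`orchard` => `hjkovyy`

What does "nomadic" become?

hjkptuv

Looking at the pairs, the operation is to sort the characters into alphabetical order, then shift every letter 7 places forward in the alphabet (wrapping around).
"nomadic" → "hjkptuv".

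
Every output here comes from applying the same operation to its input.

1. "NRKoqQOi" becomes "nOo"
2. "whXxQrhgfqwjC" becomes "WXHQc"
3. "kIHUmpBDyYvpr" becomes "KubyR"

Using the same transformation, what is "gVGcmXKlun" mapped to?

GCkN

The pattern: flip the case of every letter, then keep one character in every 3, starting at position 1 (positions 1st, 4th, 7th, ...).
Starting from "gVGcmXKlun": after the first operation, "GvgCMxkLUN"; after the second, "GCkN".
(Check on "NRKoqQOi": → "nrkOQqoI" → "nOo" ✓)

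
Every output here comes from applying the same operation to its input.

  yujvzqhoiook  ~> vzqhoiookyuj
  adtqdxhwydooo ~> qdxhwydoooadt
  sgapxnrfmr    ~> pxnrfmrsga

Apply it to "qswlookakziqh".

The pattern: move the first 3 characters to the end (rotate left by 3).
On "qswlookakziqh" that produces "lookakziqhqsw".

lookakziqhqsw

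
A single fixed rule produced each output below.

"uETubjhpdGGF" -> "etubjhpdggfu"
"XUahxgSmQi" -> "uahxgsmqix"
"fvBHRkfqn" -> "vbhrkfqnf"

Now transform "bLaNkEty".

In each case the input is transformed by: move the first character to the end, then convert every letter to lowercase.
Applying both steps to "bLaNkEty": "LaNkEtyb", then "lanketyb".

lanketyb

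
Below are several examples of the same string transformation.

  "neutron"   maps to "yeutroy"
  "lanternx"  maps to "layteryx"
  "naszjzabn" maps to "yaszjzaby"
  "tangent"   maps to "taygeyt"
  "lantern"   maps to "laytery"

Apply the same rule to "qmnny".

qmyyy

Looking at the pairs, the operation is to replace every "n" with "y".
"qmnny" → "qmyyy".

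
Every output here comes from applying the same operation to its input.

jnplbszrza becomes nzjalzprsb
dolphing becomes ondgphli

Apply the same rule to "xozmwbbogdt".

Rule — swap each adjacent pair of characters (1↔2, 3↔4, ...), then take characters alternately from the front and the back (1st, last, 2nd, 2nd-last, ...).
Working it through for "xozmwbbogdt": intermediate "oxmzbwobdgt", final "otxgmdzbbow".
(Check on "dolphing": → "odplihgn" → "ondgphli" ✓)

otxgmdzbbow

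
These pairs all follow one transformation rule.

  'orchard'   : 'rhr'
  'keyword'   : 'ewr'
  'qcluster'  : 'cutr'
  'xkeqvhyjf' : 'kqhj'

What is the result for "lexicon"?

The rule is to keep every other character starting from the second (positions 2nd, 4th, 6th, ...).
On "lexicon" that produces "eio".

eio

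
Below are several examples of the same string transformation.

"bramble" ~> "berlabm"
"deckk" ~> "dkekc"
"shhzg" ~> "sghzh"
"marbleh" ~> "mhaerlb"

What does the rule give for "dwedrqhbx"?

dxwbehdqr

Looking at the pairs, the operation is to take characters alternately from the front and the back (1st, last, 2nd, 2nd-last, ...).
For "dwedrqhbx" the result is "dxwbehdqr".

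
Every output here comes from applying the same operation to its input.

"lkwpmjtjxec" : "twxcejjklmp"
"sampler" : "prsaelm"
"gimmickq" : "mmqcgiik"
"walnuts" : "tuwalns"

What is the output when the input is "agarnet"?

The transformation: sort the characters into alphabetical order, then move the last 3 characters to the front (rotate right by 3).
Applying both steps to "agarnet": "aaegnrt", then "nrtaaeg".

nrtaaeg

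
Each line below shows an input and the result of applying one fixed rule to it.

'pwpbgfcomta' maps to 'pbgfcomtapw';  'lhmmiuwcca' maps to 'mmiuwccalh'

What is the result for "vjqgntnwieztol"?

qgntnwieztolvj

What's happening: move the first 2 characters to the end (rotate left by 2).
So "vjqgntnwieztol" becomes "qgntnwieztolvj".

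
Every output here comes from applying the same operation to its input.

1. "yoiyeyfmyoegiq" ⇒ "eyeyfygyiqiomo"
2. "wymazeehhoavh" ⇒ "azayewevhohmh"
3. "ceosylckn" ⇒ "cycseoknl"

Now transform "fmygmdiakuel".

ayduemfmglik

What's happening: sort the characters into alphabetical order, then take characters alternately from the front and the back (1st, last, 2nd, 2nd-last, ...).
For "fmygmdiakuel", step one produces "adefgiklmmuy"; step two turns that into "ayduemfmglik".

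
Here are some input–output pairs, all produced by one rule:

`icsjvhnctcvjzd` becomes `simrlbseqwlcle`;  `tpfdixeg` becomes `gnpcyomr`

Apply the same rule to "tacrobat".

The pattern: move the last 3 characters to the front (rotate right by 3), then shift every letter 9 places forward in the alphabet (wrapping around).
"tacrobat" → "battacro" → "kjccjlax".

kjccjlax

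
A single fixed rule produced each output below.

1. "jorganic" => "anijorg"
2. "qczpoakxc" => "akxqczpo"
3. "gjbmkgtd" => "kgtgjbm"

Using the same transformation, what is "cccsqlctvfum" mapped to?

The rule is to delete the last character, then move the last 3 characters to the front (rotate right by 3).
Starting from "cccsqlctvfum": after the first operation, "cccsqlctvfu"; after the second, "vfucccsqlct".

vfucccsqlct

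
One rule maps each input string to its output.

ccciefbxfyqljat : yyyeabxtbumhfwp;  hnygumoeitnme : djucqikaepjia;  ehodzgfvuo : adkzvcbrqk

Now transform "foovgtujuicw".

bkkrcpqfqeys

In each case the input is transformed by: shift every letter 4 places backward in the alphabet (wrapping around).
Applying that to "foovgtujuicw" gives "bkkrcpqfqeys".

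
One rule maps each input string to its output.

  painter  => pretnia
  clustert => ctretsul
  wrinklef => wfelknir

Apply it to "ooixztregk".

The rule is to reverse the string, then move the last character to the front.
Applying both steps to "ooixztregk": "kgertzxioo", then "okgertzxio".

okgertzxio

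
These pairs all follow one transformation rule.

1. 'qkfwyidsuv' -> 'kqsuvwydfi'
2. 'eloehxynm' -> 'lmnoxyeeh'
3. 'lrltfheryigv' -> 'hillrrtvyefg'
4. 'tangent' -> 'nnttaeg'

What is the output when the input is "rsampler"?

Rule — sort the characters into alphabetical order, then move the first 3 characters to the end (rotate left by 3).
Working it through for "rsampler": intermediate "aelmprrs", final "mprrsael".

mprrsael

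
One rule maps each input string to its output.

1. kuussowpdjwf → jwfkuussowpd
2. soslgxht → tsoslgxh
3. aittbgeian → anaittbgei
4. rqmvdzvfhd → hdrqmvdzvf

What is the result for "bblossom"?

mbblosso

In each case the input is transformed by: swap the front and back halves of the string, then move the first 3 characters to the end (rotate left by 3).
For "bblossom", step one produces "ssombblo"; step two turns that into "mbblosso".
(Check on "kuussowpdjwf": → "wpdjwfkuusso" → "jwfkuussowpd" ✓)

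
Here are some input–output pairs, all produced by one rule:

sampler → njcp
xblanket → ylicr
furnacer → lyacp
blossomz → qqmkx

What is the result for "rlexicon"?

vgaml

Each output is the input with this applied: shift every letter 2 places backward in the alphabet (wrapping around), then delete the first 3 characters.
Starting from "rlexicon": after the first operation, "pjcvgaml"; after the second, "vgaml".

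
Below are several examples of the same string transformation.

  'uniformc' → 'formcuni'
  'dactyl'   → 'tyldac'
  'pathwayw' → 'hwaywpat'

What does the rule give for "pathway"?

hwaypat

Each output is the input with this applied: move the first 3 characters to the end (rotate left by 3).
For "pathway" the result is "hwaypat".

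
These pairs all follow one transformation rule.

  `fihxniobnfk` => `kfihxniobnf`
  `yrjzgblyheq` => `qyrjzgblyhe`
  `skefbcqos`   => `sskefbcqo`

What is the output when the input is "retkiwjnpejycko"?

oretkiwjnpejyck

Each output is the input with this applied: move the last character to the front.
Doing the same to "retkiwjnpejycko": "oretkiwjnpejyck".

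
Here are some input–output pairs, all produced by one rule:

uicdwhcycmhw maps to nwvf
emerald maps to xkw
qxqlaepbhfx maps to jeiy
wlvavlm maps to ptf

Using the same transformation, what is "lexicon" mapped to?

What's happening: keep one character in every 3, starting at position 1 (positions 1st, 4th, 7th, ...), then shift every letter 7 places backward in the alphabet (wrapping around).
On "lexicon" that produces "ebg".

ebg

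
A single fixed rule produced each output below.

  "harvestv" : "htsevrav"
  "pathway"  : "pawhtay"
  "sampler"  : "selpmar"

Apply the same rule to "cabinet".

Each output is the input with this applied: reverse the string, then swap the first and last characters.
Doing the same to "cabinet": "cenibat".
(Check on "harvestv": → "vtsevrah" → "htsevrav" ✓)

cenibat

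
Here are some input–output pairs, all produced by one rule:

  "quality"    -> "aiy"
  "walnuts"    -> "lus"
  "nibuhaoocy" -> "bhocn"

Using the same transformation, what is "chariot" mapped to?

ait

What's happening: move the first character to the end, then keep every other character starting from the second (positions 2nd, 4th, 6th, ...).
On "chariot": the first step gives "hariotc", and the second then gives "ait".
(Check on "walnuts": → "alnutsw" → "lus" ✓)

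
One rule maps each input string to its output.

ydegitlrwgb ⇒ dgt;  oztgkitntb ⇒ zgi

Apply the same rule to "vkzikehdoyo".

The pattern: keep every other character starting from the second (positions 2nd, 4th, 6th, ...), then delete the last 2 characters.
For "vkzikehdoyo", step one produces "kiedy"; step two turns that into "kie".

kie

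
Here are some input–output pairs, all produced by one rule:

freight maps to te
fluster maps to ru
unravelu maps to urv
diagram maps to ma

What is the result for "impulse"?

Rule — take characters alternately from the front and the back (1st, last, 2nd, 2nd-last, ...), then keep one character in every 3, starting at position 2 (positions 2nd, 5th, 8th, ...).
Applying both steps to "impulse": "iemsplu", then "ep".
(Check on "freight": → "ftrhegi" → "te" ✓)

ep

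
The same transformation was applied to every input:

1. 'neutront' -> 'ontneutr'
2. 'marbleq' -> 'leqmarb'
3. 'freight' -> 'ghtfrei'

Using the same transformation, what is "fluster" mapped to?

The pattern: move the last 3 characters to the front (rotate right by 3).
On "fluster" that produces "terflus".

terflus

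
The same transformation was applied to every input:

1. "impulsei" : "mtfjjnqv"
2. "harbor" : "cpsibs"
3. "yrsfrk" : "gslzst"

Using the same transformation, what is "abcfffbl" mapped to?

What's happening: shift every letter 1 place forward in the alphabet (wrapping around), then swap the front and back halves of the string.
For "abcfffbl", step one produces "bcdgggcm"; step two turns that into "ggcmbcdg".

ggcmbcdg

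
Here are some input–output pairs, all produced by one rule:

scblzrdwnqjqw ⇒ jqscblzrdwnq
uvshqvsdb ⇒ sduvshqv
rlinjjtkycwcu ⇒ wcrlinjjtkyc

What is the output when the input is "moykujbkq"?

bkmoykuj

The transformation: delete the last character, then move the last 2 characters to the front (rotate right by 2).
So "moykujbkq" becomes "bkmoykuj".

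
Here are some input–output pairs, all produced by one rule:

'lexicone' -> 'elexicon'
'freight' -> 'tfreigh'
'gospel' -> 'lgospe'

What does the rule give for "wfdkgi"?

iwfdkg

The transformation: move the last character to the front.
Doing the same to "wfdkgi": "iwfdkg".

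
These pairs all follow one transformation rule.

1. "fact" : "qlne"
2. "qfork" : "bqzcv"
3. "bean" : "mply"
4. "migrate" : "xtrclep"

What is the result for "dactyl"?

Rule — shift every letter 11 places forward in the alphabet (wrapping around).
Doing the same to "dactyl": "olnejw".

olnejw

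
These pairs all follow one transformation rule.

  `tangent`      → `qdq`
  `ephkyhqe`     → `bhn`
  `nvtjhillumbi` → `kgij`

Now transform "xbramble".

uxi

Looking at the pairs, the operation is to keep one character in every 3, starting at position 1 (positions 1st, 4th, 7th, ...), then shift every letter 3 places backward in the alphabet (wrapping around).
Working it through for "xbramble": intermediate "xal", final "uxi".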